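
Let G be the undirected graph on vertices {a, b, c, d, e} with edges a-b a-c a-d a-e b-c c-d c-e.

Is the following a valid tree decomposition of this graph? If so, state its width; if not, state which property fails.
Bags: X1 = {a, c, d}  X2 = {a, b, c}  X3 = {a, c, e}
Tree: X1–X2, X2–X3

Yes; width 2.

Every vertex of G appears in some bag (union = {a, b, c, d, e}); every edge is covered by a bag; and for each vertex v the set of bags containing v is connected in the bag tree. The decomposition is therefore valid. The largest bag has 3 vertices, so the width is 2.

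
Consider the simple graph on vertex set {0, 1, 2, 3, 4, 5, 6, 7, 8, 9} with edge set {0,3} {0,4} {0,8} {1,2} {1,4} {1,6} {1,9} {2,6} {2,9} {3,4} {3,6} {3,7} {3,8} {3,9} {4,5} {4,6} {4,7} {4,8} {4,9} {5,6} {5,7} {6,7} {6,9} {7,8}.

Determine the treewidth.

A width-3 tree decomposition is:
Bags: B1 = {3, 4, 6, 9}  B2 = {3, 4, 6, 7}  B3 = {1, 4, 6, 9}  B4 = {4, 5, 6, 7}  B5 = {3, 4, 7, 8}  B6 = {1, 2, 6, 9}  B7 = {0, 3, 4, 8}
Tree: B1–B2, B1–B3, B2–B4, B2–B5, B3–B6, B5–B7
Each bag holds 4 vertices, so the decomposition has width 3, which upper-bounds the treewidth. For the lower bound, the 4 vertices {1, 2, 6, 9} are pairwise adjacent, and any tree decomposition puts a clique entirely inside one bag — forcing width ≥ 3. Therefore the treewidth is 3.

3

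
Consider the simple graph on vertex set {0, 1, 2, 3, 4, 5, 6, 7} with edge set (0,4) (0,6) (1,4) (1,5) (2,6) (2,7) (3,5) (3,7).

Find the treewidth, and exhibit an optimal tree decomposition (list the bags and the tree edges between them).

Treewidth 2.
One optimal decomposition is:
Bags: B1 = {0, 2, 6}  B2 = {0, 2, 7}  B3 = {0, 3, 7}  B4 = {0, 3, 5}  B5 = {0, 1, 5}  B6 = {0, 1, 4}
Tree: B1–B2, B2–B3, B3–B4, B4–B5, B5–B6

Every bag has size at most 3, so the width is 3 − 1 = 2 and tw(G) ≤ 2. For the lower bound, G contains the cycle 0–6–2–7–3–5–1–4–0, so G is not a forest; only forests have treewidth ≤ 1, hence tw(G) ≥ 2. Therefore the treewidth is 2.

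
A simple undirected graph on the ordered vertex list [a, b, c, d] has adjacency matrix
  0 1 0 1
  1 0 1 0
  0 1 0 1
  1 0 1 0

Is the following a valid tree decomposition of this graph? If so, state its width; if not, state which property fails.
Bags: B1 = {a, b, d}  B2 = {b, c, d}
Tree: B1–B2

Vertex coverage: the bags together contain {a, b, c, d}, the full vertex set. Edge coverage: each edge of G has both endpoints in at least one bag. Running intersection: for every vertex, the bags containing it form a connected subtree. All three properties hold, so this is a valid tree decomposition of width max|bag| − 1 = 2, and hence tw(G) ≤ 2.

Yes; width 2.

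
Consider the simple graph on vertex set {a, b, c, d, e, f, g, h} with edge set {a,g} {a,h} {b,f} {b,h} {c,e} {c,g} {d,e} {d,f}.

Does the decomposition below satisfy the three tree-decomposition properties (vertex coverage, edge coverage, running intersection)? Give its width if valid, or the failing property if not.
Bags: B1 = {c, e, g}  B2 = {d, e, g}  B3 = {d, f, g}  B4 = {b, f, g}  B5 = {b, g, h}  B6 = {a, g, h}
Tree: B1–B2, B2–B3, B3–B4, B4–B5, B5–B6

Yes; width 2.

Vertex coverage: the bags together contain {a, b, c, d, e, f, g, h}, the full vertex set. Edge coverage: each edge of G has both endpoints in at least one bag. Running intersection: for every vertex, the bags containing it form a connected subtree. All three properties hold, so this is a valid tree decomposition of width max|bag| − 1 = 2, and hence tw(G) ≤ 2.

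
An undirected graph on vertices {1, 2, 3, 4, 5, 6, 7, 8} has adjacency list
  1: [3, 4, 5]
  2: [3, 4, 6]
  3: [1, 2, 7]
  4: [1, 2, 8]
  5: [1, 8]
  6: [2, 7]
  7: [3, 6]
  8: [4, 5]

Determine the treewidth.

A width-2 tree decomposition is:
Bags: B1 = {4, 5, 8}  B2 = {1, 4, 5}  B3 = {1, 2, 4}  B4 = {1, 2, 3}  B5 = {2, 3, 6}  B6 = {3, 6, 7}
Tree: B1–B2, B2–B3, B3–B4, B4–B5, B5–B6
The largest bag has 3 vertices, giving width 2; this decomposition certifies tw(G) ≤ 2. The edges 8–5–1–4–8 form a cycle, so G is not a tree and its treewidth is at least 2. Therefore the treewidth is 2.

2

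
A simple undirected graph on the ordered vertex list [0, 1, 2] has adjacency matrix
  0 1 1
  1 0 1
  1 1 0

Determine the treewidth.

A width-2 tree decomposition is:
Bags: B1 = {0, 1, 2}
Tree: (single bag)
With just one bag of size 3, the width is 3 − 1 = 2, so tw(G) ≤ 2. On the other hand G contains the 3-clique {0, 1, 2}. A clique must lie in a single bag of any decomposition, so no decomposition can have width below 2. Hence tw(G) = 2 exactly.

2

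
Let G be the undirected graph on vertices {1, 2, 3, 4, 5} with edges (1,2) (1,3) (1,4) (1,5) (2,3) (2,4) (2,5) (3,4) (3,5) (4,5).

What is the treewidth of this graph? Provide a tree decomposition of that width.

Treewidth 4.
One optimal decomposition is:
Bags: B1 = {1, 2, 3, 4, 5}
Tree: (single bag)

With just one bag of size 5, the width is 5 − 1 = 4, so tw(G) ≤ 4. On the other hand G contains the 5-clique {1, 2, 3, 4, 5}. A clique must lie in a single bag of any decomposition, so no decomposition can have width below 4. Combining the bounds, tw(G) = 4.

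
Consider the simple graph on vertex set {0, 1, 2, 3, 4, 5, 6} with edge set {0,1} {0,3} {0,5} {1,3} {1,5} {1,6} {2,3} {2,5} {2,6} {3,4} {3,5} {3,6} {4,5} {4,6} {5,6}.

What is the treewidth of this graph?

3

A width-3 tree decomposition is:
Bags: B1 = {1, 3, 5, 6}  B2 = {0, 1, 3, 5}  B3 = {3, 4, 5, 6}  B4 = {2, 3, 5, 6}
Tree: B1–B2, B1–B3, B3–B4
Each bag holds 4 vertices, so the decomposition has width 3, which upper-bounds the treewidth. On the other hand G contains the 4-clique {0, 1, 3, 5}. A clique must lie in a single bag of any decomposition, so no decomposition can have width below 3. Therefore the treewidth is 3.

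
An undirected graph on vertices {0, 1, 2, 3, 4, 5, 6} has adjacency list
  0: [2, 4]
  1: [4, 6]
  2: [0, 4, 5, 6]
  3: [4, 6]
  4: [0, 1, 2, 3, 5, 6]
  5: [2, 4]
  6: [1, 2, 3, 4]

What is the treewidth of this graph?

A width-2 tree decomposition is:
Bags: B1 = {0, 2, 4}  B2 = {2, 4, 6}  B3 = {2, 4, 5}  B4 = {1, 4, 6}  B5 = {3, 4, 6}
Tree: B1–B2, B2–B3, B2–B4, B2–B5
Each bag holds 3 vertices, so the decomposition has width 2, which upper-bounds the treewidth. On the other hand G contains the 3-clique {1, 4, 6}. A clique must lie in a single bag of any decomposition, so no decomposition can have width below 2. Hence tw(G) = 2 exactly.

2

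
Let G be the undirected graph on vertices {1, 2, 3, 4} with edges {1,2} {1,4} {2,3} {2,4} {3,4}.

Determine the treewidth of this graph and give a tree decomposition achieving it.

Treewidth 2.
Bags: B1 = {1, 2, 4}  B2 = {2, 3, 4}
Tree: B1–B2

Each bag holds 3 vertices, so the decomposition has width 2, which upper-bounds the treewidth. For the lower bound, the 3 vertices {1, 2, 4} are pairwise adjacent, and any tree decomposition puts a clique entirely inside one bag — forcing width ≥ 2. Hence tw(G) = 2 exactly.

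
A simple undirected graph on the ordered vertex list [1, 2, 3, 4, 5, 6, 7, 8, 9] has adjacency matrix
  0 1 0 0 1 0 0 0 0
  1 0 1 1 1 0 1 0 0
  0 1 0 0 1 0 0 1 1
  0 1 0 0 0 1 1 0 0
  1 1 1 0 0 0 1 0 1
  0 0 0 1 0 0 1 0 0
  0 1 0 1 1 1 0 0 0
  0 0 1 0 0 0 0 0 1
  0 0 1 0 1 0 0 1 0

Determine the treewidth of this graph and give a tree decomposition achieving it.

Treewidth 2.
One such decomposition:
Bags: B1 = {2, 3, 5}  B2 = {2, 5, 7}  B3 = {3, 5, 9}  B4 = {2, 4, 7}  B5 = {4, 6, 7}  B6 = {1, 2, 5}  B7 = {3, 8, 9}
Tree: B1–B2, B1–B3, B2–B4, B4–B5, B2–B6, B3–B7

Each bag holds 3 vertices, so the decomposition has width 2, which upper-bounds the treewidth. On the other hand G contains the 3-clique {3, 8, 9}. A clique must lie in a single bag of any decomposition, so no decomposition can have width below 2. Combining the bounds, tw(G) = 2.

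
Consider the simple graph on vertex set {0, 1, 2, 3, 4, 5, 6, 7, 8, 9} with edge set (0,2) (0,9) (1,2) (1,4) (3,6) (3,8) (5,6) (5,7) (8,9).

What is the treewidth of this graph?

1

A width-1 tree decomposition is:
Bags: B1 = {5, 7}  B2 = {5, 6}  B3 = {3, 6}  B4 = {3, 8}  B5 = {8, 9}  B6 = {0, 9}  B7 = {0, 2}  B8 = {1, 2}  B9 = {1, 4}
Tree: B1–B2, B2–B3, B3–B4, B4–B5, B5–B6, B6–B7, B7–B8, B8–B9
Each bag holds 2 vertices, so the decomposition has width 1, which upper-bounds the treewidth. Since G has at least one edge (e.g. 7–5), it is not an edgeless graph, so tw(G) ≥ 1. Combining the bounds, tw(G) = 1.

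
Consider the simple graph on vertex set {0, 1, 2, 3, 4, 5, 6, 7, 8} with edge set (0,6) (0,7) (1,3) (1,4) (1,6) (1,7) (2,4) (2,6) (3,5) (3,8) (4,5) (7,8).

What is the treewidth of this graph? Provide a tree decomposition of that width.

Each bag holds 4 vertices, so the decomposition has width 3, which upper-bounds the treewidth. For the lower bound: the 4 vertex sets {0,2,6}, {4}, {1}, {3,5,7,8} are disjoint, each induces a connected subgraph, and every pair is joined by at least one edge of G. Contracting each set to a single vertex therefore yields K_{4} as a minor, and since treewidth is minor-monotone, tw(G) ≥ tw(K_{4}) = 3. Therefore the treewidth is 3.

Treewidth 3.
Bags: B1 = {0, 2, 4, 6}  B2 = {0, 1, 4, 6}  B3 = {0, 1, 4, 7}  B4 = {1, 4, 5, 7}  B5 = {1, 3, 5, 7}  B6 = {3, 5, 7, 8}
Tree: B1–B2, B2–B3, B3–B4, B4–B5, B5–B6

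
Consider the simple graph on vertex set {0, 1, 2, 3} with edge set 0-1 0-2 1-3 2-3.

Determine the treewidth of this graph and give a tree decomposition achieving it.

Treewidth 2.
Bags: B1 = {1, 2, 3}  B2 = {0, 1, 2}
Tree: B1–B2

Every bag has size at most 3, so the width is 3 − 1 = 2 and tw(G) ≤ 2. The edges 1–3–2–0–1 form a cycle, so G is not a tree and its treewidth is at least 2. The upper and lower bounds meet at 2, so that is the treewidth.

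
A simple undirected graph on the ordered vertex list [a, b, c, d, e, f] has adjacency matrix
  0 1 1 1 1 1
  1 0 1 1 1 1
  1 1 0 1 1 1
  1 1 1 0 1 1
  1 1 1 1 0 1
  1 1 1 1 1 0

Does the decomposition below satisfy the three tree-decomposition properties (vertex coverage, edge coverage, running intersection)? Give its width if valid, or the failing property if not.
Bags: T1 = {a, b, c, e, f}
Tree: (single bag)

A tree decomposition must satisfy three properties: every vertex lies in some bag; for every edge, both endpoints lie together in some bag; and for every vertex, the bags containing it form a connected subtree. Here vertex d appears in no bag, so the decomposition is invalid.

No — vertex d appears in no bag.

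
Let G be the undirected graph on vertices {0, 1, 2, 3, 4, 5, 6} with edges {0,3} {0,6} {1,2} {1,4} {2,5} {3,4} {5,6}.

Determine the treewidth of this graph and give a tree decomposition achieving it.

Treewidth 2.
One such decomposition:
Bags: B1 = {1, 3, 4}  B2 = {1, 2, 3}  B3 = {2, 3, 5}  B4 = {3, 5, 6}  B5 = {0, 3, 6}
Tree: B1–B2, B2–B3, B3–B4, B4–B5

The largest bag has 3 vertices, giving width 2; this decomposition certifies tw(G) ≤ 2. For the lower bound, G contains the cycle 3–4–1–2–5–6–0–3, so G is not a forest; only forests have treewidth ≤ 1, hence tw(G) ≥ 2. Therefore the treewidth is 2.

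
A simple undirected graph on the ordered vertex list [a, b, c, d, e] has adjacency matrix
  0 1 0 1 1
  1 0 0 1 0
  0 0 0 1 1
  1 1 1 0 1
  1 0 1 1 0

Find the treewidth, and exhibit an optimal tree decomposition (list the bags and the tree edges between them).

Treewidth 2.
One such decomposition:
Bags: B1 = {a, d, e}  B2 = {a, b, d}  B3 = {c, d, e}
Tree: B1–B2, B1–B3

The largest bag has 3 vertices, giving width 2; this decomposition certifies tw(G) ≤ 2. For the lower bound, the 3 vertices {c, d, e} are pairwise adjacent, and any tree decomposition puts a clique entirely inside one bag — forcing width ≥ 2. Combining the bounds, tw(G) = 2.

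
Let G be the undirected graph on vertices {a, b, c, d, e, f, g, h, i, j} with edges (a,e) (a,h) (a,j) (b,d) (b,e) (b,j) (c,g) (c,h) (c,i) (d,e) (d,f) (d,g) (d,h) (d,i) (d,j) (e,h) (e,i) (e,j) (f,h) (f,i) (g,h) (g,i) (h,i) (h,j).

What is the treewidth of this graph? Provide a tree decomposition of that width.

Every bag has size at most 4, so the width is 4 − 1 = 3 and tw(G) ≤ 3. Conversely, {d, e, h, j} is a clique of size 4, and the vertices of any clique must share a bag in every tree decomposition; so some bag has ≥ 4 vertices and tw(G) ≥ 3. Therefore the treewidth is 3.

Treewidth 3.
One such decomposition:
Bags: B1 = {d, e, h, i}  B2 = {d, e, h, j}  B3 = {d, g, h, i}  B4 = {b, d, e, j}  B5 = {a, e, h, j}  B6 = {c, g, h, i}  B7 = {d, f, h, i}
Tree: B1–B2, B1–B3, B2–B4, B2–B5, B3–B6, B1–B7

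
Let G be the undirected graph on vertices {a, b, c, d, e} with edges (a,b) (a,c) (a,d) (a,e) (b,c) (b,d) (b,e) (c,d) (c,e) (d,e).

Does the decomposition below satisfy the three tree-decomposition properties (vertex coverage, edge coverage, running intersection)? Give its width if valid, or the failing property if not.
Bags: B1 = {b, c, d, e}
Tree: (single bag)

A tree decomposition must satisfy three properties: every vertex lies in some bag; for every edge, both endpoints lie together in some bag; and for every vertex, the bags containing it form a connected subtree. Here vertex a appears in no bag, so the decomposition is invalid.

No — vertex a appears in no bag.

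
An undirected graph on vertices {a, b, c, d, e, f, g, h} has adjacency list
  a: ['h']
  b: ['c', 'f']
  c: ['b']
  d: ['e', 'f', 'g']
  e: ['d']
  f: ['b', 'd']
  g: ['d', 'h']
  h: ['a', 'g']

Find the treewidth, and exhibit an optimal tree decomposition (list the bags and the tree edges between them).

Treewidth 1.
One optimal decomposition is:
Bags: B1 = {d, g}  B2 = {d, f}  B3 = {d, e}  B4 = {g, h}  B5 = {b, f}  B6 = {b, c}  B7 = {a, h}
Tree: B1–B2, B2–B3, B1–B4, B2–B5, B5–B6, B4–B7

Every bag has size at most 2, so the width is 2 − 1 = 1 and tw(G) ≤ 1. Since G has at least one edge (e.g. d–g), it is not an edgeless graph, so tw(G) ≥ 1. The upper and lower bounds meet at 1, so that is the treewidth.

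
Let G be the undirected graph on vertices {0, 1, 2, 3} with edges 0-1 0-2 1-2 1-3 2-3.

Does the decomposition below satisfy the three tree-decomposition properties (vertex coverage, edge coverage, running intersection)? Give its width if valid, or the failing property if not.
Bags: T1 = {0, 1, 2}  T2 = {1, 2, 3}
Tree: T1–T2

Every vertex of G appears in some bag (union = {0, 1, 2, 3}); every edge is covered by a bag; and for each vertex v the set of bags containing v is connected in the bag tree. The decomposition is therefore valid. The largest bag has 3 vertices, so the width is 2.

Yes; width 2.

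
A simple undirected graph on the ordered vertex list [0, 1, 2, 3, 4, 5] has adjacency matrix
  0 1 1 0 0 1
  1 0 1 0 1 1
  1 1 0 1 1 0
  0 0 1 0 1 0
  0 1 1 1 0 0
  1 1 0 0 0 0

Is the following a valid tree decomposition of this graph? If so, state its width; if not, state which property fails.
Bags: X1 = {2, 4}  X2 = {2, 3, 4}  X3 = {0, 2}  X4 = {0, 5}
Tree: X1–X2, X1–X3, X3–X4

A tree decomposition must satisfy three properties: every vertex lies in some bag; for every edge, both endpoints lie together in some bag; and for every vertex, the bags containing it form a connected subtree. Here vertex 1 appears in no bag, so the decomposition is invalid.

No — vertex 1 appears in no bag.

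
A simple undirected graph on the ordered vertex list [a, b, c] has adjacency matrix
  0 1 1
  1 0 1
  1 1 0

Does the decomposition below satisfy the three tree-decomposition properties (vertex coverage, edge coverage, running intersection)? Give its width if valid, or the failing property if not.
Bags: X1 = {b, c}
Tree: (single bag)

A tree decomposition must satisfy three properties: every vertex lies in some bag; for every edge, both endpoints lie together in some bag; and for every vertex, the bags containing it form a connected subtree. Here vertex a appears in no bag, so the decomposition is invalid.

No — vertex a appears in no bag.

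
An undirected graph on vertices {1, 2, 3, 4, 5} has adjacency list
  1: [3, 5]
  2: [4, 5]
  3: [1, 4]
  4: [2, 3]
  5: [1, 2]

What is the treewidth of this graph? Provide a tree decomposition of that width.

Each bag holds 3 vertices, so the decomposition has width 2, which upper-bounds the treewidth. The edges 2–4–3–1–5–2 form a cycle, so G is not a tree and its treewidth is at least 2. Therefore the treewidth is 2.

Treewidth 2.
One such decomposition:
Bags: B1 = {2, 3, 4}  B2 = {1, 2, 3}  B3 = {1, 2, 5}
Tree: B1–B2, B2–B3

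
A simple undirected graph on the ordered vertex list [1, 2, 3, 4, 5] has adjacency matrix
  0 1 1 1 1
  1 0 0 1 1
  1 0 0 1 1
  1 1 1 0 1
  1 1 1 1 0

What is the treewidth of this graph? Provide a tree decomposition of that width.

Each bag holds 4 vertices, so the decomposition has width 3, which upper-bounds the treewidth. Conversely, {1, 2, 4, 5} is a clique of size 4, and the vertices of any clique must share a bag in every tree decomposition; so some bag has ≥ 4 vertices and tw(G) ≥ 3. Combining the bounds, tw(G) = 3.

Treewidth 3.
Bags: B1 = {1, 3, 4, 5}  B2 = {1, 2, 4, 5}
Tree: B1–B2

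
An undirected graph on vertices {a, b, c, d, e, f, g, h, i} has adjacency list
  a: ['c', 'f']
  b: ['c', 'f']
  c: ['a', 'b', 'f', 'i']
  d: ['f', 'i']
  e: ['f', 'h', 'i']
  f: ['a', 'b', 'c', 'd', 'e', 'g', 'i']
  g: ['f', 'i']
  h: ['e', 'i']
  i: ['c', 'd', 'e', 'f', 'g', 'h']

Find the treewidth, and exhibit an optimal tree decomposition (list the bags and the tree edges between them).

Treewidth 2.
Bags: B1 = {e, f, i}  B2 = {c, f, i}  B3 = {f, g, i}  B4 = {b, c, f}  B5 = {a, c, f}  B6 = {d, f, i}  B7 = {e, h, i}
Tree: B1–B2, B1–B3, B2–B4, B4–B5, B2–B6, B1–B7

Each bag holds 3 vertices, so the decomposition has width 2, which upper-bounds the treewidth. Conversely, {e, h, i} is a clique of size 3, and the vertices of any clique must share a bag in every tree decomposition; so some bag has ≥ 3 vertices and tw(G) ≥ 2. The upper and lower bounds meet at 2, so that is the treewidth.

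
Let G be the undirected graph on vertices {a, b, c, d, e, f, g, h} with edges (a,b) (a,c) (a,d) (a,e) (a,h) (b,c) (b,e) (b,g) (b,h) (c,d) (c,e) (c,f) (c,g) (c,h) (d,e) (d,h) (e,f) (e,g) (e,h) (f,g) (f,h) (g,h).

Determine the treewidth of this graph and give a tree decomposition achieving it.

Treewidth 4.
One optimal decomposition is:
Bags: B1 = {b, c, e, g, h}  B2 = {a, b, c, e, h}  B3 = {a, c, d, e, h}  B4 = {c, e, f, g, h}
Tree: B1–B2, B2–B3, B1–B4

The largest bag has 5 vertices, giving width 4; this decomposition certifies tw(G) ≤ 4. On the other hand G contains the 5-clique {a, c, d, e, h}. A clique must lie in a single bag of any decomposition, so no decomposition can have width below 4. The upper and lower bounds meet at 4, so that is the treewidth.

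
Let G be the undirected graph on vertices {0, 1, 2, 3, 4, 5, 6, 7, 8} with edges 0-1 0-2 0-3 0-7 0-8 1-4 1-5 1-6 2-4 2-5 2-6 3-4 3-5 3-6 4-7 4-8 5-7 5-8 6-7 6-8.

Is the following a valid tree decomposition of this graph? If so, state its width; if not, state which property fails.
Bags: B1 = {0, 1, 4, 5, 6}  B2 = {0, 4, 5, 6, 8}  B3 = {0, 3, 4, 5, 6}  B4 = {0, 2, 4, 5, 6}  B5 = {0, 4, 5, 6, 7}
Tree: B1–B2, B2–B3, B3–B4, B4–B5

Yes; width 4.

Every vertex of G appears in some bag (union = {0, 1, 2, 3, 4, 5, 6, 7, 8}); every edge is covered by a bag; and for each vertex v the set of bags containing v is connected in the bag tree. The decomposition is therefore valid. The largest bag has 5 vertices, so the width is 4.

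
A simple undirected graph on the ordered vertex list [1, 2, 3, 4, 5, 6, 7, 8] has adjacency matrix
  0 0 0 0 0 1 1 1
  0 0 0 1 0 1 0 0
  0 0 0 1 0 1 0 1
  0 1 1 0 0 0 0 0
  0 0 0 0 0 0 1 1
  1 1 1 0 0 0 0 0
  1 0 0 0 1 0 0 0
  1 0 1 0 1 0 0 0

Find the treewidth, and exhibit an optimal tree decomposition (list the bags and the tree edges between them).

Treewidth 2.
One optimal decomposition is:
Bags: B1 = {2, 4, 6}  B2 = {3, 4, 6}  B3 = {1, 3, 6}  B4 = {1, 3, 8}  B5 = {1, 7, 8}  B6 = {5, 7, 8}
Tree: B1–B2, B2–B3, B3–B4, B4–B5, B5–B6

The largest bag has 3 vertices, giving width 2; this decomposition certifies tw(G) ≤ 2. The edges 2–4–3–6–2 form a cycle, so G is not a tree and its treewidth is at least 2. The upper and lower bounds meet at 2, so that is the treewidth.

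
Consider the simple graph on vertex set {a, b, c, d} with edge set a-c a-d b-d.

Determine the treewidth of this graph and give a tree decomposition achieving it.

Treewidth 1.
One such decomposition:
Bags: B1 = {b, d}  B2 = {a, d}  B3 = {a, c}
Tree: B1–B2, B2–B3

The largest bag has 2 vertices, giving width 1; this decomposition certifies tw(G) ≤ 1. Since G has at least one edge (e.g. b–d), it is not an edgeless graph, so tw(G) ≥ 1. The upper and lower bounds meet at 1, so that is the treewidth.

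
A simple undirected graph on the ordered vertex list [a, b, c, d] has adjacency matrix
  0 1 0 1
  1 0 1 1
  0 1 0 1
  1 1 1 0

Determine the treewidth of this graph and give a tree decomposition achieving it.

Every bag has size at most 3, so the width is 3 − 1 = 2 and tw(G) ≤ 2. Conversely, {b, c, d} is a clique of size 3, and the vertices of any clique must share a bag in every tree decomposition; so some bag has ≥ 3 vertices and tw(G) ≥ 2. Therefore the treewidth is 2.

Treewidth 2.
One such decomposition:
Bags: B1 = {a, b, d}  B2 = {b, c, d}
Tree: B1–B2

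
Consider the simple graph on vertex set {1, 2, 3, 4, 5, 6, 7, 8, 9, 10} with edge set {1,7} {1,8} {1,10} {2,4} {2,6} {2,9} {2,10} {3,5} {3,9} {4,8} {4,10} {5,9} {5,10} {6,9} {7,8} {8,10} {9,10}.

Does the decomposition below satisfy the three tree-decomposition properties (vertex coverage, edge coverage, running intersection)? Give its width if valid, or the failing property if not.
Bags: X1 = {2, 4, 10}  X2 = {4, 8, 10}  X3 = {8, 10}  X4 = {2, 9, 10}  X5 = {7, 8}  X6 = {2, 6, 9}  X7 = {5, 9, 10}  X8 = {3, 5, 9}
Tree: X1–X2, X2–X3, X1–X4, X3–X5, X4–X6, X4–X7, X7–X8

A tree decomposition must satisfy three properties: every vertex lies in some bag; for every edge, both endpoints lie together in some bag; and for every vertex, the bags containing it form a connected subtree. Here vertex 1 appears in no bag, so the decomposition is invalid.

No — vertex 1 appears in no bag.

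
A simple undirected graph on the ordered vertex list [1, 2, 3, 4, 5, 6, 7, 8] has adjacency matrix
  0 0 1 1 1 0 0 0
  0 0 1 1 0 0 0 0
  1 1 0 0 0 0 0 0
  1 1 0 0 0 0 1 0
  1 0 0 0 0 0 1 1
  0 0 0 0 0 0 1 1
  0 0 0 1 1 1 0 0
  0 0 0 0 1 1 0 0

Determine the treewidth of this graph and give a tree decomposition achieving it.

Treewidth 2.
Bags: B1 = {1, 2, 3}  B2 = {1, 2, 4}  B3 = {1, 4, 5}  B4 = {4, 5, 7}  B5 = {5, 7, 8}  B6 = {6, 7, 8}
Tree: B1–B2, B2–B3, B3–B4, B4–B5, B5–B6

Every bag has size at most 3, so the width is 3 − 1 = 2 and tw(G) ≤ 2. For the lower bound, G contains the cycle 3–2–4–1–3, so G is not a forest; only forests have treewidth ≤ 1, hence tw(G) ≥ 2. The upper and lower bounds meet at 2, so that is the treewidth.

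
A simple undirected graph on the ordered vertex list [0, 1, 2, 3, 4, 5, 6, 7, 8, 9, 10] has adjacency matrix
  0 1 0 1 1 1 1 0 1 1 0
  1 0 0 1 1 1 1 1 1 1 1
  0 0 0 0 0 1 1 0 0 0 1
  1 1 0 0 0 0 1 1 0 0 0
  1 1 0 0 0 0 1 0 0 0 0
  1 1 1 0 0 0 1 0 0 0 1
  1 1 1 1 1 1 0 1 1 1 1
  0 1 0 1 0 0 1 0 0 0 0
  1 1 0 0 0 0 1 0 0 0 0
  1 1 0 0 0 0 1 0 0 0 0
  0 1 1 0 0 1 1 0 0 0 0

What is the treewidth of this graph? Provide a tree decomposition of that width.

Treewidth 3.
One optimal decomposition is:
Bags: B1 = {1, 5, 6, 10}  B2 = {0, 1, 5, 6}  B3 = {0, 1, 4, 6}  B4 = {2, 5, 6, 10}  B5 = {0, 1, 6, 8}  B6 = {0, 1, 3, 6}  B7 = {1, 3, 6, 7}  B8 = {0, 1, 6, 9}
Tree: B1–B2, B2–B3, B1–B4, B3–B5, B5–B6, B6–B7, B6–B8

Every bag has size at most 4, so the width is 4 − 1 = 3 and tw(G) ≤ 3. On the other hand G contains the 4-clique {0, 1, 3, 6}. A clique must lie in a single bag of any decomposition, so no decomposition can have width below 3. Hence tw(G) = 3 exactly.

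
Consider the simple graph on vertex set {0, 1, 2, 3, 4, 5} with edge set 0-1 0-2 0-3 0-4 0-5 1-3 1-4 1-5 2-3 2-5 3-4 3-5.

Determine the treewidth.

A width-3 tree decomposition is:
Bags: B1 = {0, 1, 3, 5}  B2 = {0, 1, 3, 4}  B3 = {0, 2, 3, 5}
Tree: B1–B2, B1–B3
Each bag holds 4 vertices, so the decomposition has width 3, which upper-bounds the treewidth. Conversely, {0, 1, 3, 4} is a clique of size 4, and the vertices of any clique must share a bag in every tree decomposition; so some bag has ≥ 4 vertices and tw(G) ≥ 3. The upper and lower bounds meet at 3, so that is the treewidth.

3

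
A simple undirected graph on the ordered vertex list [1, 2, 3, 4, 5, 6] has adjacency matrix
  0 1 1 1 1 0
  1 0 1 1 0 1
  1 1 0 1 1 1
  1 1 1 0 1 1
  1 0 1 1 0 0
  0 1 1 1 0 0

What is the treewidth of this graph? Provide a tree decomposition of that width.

Treewidth 3.
One optimal decomposition is:
Bags: B1 = {1, 2, 3, 4}  B2 = {1, 3, 4, 5}  B3 = {2, 3, 4, 6}
Tree: B1–B2, B1–B3

Every bag has size at most 4, so the width is 4 − 1 = 3 and tw(G) ≤ 3. Conversely, {1, 2, 3, 4} is a clique of size 4, and the vertices of any clique must share a bag in every tree decomposition; so some bag has ≥ 4 vertices and tw(G) ≥ 3. The upper and lower bounds meet at 3, so that is the treewidth.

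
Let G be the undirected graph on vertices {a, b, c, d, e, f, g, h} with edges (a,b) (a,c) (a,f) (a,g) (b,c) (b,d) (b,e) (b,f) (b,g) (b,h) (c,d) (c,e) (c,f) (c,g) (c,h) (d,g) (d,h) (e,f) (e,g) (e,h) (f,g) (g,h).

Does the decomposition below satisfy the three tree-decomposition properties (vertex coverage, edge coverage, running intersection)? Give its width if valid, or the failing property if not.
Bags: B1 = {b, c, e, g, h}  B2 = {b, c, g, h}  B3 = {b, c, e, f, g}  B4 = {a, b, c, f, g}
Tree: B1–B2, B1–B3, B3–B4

No — vertex d appears in no bag.

A tree decomposition must satisfy three properties: every vertex lies in some bag; for every edge, both endpoints lie together in some bag; and for every vertex, the bags containing it form a connected subtree. Here vertex d appears in no bag, so the decomposition is invalid.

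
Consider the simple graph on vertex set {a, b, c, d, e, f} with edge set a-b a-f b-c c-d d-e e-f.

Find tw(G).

2

A width-2 tree decomposition is:
Bags: B1 = {a, e, f}  B2 = {a, d, e}  B3 = {a, c, d}  B4 = {a, b, c}
Tree: B1–B2, B2–B3, B3–B4
Every bag has size at most 3, so the width is 3 − 1 = 2 and tw(G) ≤ 2. The edges a–f–e–d–c–b–a form a cycle, so G is not a tree and its treewidth is at least 2. The upper and lower bounds meet at 2, so that is the treewidth.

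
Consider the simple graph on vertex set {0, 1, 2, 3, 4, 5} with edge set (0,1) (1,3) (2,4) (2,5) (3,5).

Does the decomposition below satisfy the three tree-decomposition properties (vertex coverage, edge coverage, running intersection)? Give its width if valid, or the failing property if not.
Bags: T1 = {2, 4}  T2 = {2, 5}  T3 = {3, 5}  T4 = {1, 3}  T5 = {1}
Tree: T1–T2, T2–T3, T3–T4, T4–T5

No — vertex 0 appears in no bag.

A tree decomposition must satisfy three properties: every vertex lies in some bag; for every edge, both endpoints lie together in some bag; and for every vertex, the bags containing it form a connected subtree. Here vertex 0 appears in no bag, so the decomposition is invalid.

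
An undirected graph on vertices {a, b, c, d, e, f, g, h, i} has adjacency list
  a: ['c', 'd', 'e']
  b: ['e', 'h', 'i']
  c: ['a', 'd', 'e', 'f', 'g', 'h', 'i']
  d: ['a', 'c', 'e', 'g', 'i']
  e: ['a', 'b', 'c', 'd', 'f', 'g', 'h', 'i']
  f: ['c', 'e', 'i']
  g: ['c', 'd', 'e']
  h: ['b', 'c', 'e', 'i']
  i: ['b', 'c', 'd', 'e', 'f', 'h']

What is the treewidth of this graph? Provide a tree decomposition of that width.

Every bag has size at most 4, so the width is 4 − 1 = 3 and tw(G) ≤ 3. On the other hand G contains the 4-clique {c, d, e, g}. A clique must lie in a single bag of any decomposition, so no decomposition can have width below 3. The upper and lower bounds meet at 3, so that is the treewidth.

Treewidth 3.
One optimal decomposition is:
Bags: B1 = {c, e, f, i}  B2 = {c, d, e, i}  B3 = {c, e, h, i}  B4 = {c, d, e, g}  B5 = {b, e, h, i}  B6 = {a, c, d, e}
Tree: B1–B2, B1–B3, B2–B4, B3–B5, B2–B6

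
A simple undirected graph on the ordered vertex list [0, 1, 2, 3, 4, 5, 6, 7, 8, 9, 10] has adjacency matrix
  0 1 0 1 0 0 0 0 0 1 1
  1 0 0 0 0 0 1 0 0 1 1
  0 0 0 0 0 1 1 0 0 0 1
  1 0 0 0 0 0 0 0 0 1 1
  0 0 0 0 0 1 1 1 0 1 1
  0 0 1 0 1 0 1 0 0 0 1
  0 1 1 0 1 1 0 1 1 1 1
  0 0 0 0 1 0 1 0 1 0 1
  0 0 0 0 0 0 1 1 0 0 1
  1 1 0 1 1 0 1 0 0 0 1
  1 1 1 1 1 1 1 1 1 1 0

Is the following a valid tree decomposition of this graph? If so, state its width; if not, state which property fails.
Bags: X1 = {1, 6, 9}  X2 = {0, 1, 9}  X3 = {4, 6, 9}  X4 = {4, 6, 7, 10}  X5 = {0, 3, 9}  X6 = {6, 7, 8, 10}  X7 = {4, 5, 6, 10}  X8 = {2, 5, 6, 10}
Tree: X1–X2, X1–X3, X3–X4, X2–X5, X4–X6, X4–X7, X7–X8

A tree decomposition must satisfy three properties: every vertex lies in some bag; for every edge, both endpoints lie together in some bag; and for every vertex, the bags containing it form a connected subtree. Here edge (1,10) lies in no bag, so the decomposition is invalid.

No — edge (1,10) lies in no bag.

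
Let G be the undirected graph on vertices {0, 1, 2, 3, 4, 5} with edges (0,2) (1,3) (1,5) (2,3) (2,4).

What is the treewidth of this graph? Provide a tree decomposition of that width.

The largest bag has 2 vertices, giving width 1; this decomposition certifies tw(G) ≤ 1. Since G has at least one edge (e.g. 1–3), it is not an edgeless graph, so tw(G) ≥ 1. Therefore the treewidth is 1.

Treewidth 1.
One such decomposition:
Bags: B1 = {1, 3}  B2 = {2, 3}  B3 = {0, 2}  B4 = {1, 5}  B5 = {2, 4}
Tree: B1–B2, B2–B3, B1–B4, B2–B5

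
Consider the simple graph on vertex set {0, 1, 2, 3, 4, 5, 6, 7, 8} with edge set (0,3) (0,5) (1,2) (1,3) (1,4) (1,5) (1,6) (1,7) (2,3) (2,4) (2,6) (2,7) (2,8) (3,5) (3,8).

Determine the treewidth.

2

A width-2 tree decomposition is:
Bags: B1 = {1, 2, 6}  B2 = {1, 2, 3}  B3 = {1, 2, 7}  B4 = {1, 3, 5}  B5 = {0, 3, 5}  B6 = {2, 3, 8}  B7 = {1, 2, 4}
Tree: B1–B2, B1–B3, B2–B4, B4–B5, B2–B6, B1–B7
The largest bag has 3 vertices, giving width 2; this decomposition certifies tw(G) ≤ 2. On the other hand G contains the 3-clique {0, 3, 5}. A clique must lie in a single bag of any decomposition, so no decomposition can have width below 2. Combining the bounds, tw(G) = 2.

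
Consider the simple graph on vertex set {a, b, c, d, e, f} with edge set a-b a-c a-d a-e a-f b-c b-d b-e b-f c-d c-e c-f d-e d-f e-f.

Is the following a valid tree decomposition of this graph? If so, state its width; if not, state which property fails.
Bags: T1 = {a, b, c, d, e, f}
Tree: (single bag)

Yes; width 5.

Checking the three conditions: (i) the bags cover all of {a, b, c, d, e, f}; (ii) for each edge, some bag contains both endpoints; (iii) the bags containing any fixed vertex form a subtree. All hold, so the decomposition is valid with width 6 − 1 = 5.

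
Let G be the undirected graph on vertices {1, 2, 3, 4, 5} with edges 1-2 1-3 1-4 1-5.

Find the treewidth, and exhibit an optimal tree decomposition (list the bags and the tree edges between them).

The largest bag has 2 vertices, giving width 1; this decomposition certifies tw(G) ≤ 1. G has an edge, so its treewidth is at least 1. The upper and lower bounds meet at 1, so that is the treewidth.

Treewidth 1.
One optimal decomposition is:
Bags: B1 = {1, 5}  B2 = {1, 3}  B3 = {1, 2}  B4 = {1, 4}
Tree: B1–B2, B1–B3, B3–B4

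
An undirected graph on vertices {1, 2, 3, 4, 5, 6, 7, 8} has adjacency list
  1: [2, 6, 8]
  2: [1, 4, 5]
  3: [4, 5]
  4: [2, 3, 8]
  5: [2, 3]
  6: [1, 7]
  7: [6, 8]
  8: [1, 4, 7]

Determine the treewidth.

2

A width-2 tree decomposition is:
Bags: B1 = {1, 6, 7}  B2 = {1, 7, 8}  B3 = {1, 2, 8}  B4 = {2, 4, 8}  B5 = {2, 4, 5}  B6 = {3, 4, 5}
Tree: B1–B2, B2–B3, B3–B4, B4–B5, B5–B6
The largest bag has 3 vertices, giving width 2; this decomposition certifies tw(G) ≤ 2. Since 6–7–8–1–6 is a cycle in G, G is not acyclic. Forests are exactly the graphs of treewidth ≤ 1, so tw(G) ≥ 2. Combining the bounds, tw(G) = 2.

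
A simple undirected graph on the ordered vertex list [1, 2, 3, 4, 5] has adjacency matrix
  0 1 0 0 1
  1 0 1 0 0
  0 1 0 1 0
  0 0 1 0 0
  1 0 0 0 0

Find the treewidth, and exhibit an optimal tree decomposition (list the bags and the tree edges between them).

Treewidth 1.
Bags: B1 = {3, 4}  B2 = {2, 3}  B3 = {1, 2}  B4 = {1, 5}
Tree: B1–B2, B2–B3, B3–B4

Every bag has size at most 2, so the width is 2 − 1 = 1 and tw(G) ≤ 1. G has an edge, so its treewidth is at least 1. The upper and lower bounds meet at 1, so that is the treewidth.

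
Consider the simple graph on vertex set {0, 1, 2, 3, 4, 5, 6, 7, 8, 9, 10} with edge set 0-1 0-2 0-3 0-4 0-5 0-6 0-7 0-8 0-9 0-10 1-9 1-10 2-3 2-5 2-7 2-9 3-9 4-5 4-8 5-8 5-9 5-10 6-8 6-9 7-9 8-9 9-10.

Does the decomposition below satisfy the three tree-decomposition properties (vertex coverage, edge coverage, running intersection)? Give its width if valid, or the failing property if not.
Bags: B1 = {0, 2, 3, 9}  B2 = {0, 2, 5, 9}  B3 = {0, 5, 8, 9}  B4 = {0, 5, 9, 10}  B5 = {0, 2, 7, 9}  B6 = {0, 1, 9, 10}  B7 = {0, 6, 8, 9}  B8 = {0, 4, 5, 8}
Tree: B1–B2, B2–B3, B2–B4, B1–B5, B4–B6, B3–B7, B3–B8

Yes; width 3.

Checking the three conditions: (i) the bags cover all of {0, 1, 2, 3, 4, 5, 6, 7, 8, 9, 10}; (ii) for each edge, some bag contains both endpoints; (iii) the bags containing any fixed vertex form a subtree. All hold, so the decomposition is valid with width 4 − 1 = 3.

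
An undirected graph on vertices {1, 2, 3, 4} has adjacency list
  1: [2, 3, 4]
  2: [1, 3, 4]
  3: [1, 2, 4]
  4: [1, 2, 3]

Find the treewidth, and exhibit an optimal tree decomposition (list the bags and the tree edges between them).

Treewidth 3.
Bags: B1 = {1, 2, 3, 4}
Tree: (single bag)

A single bag containing all 4 vertices is trivially a valid decomposition of width 3. For the lower bound, the 4 vertices {1, 2, 3, 4} are pairwise adjacent, and any tree decomposition puts a clique entirely inside one bag — forcing width ≥ 3. Hence tw(G) = 3 exactly.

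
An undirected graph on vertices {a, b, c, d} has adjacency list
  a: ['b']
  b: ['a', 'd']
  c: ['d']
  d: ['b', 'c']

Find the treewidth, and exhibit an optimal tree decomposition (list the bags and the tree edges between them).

The largest bag has 2 vertices, giving width 1; this decomposition certifies tw(G) ≤ 1. G has an edge, so its treewidth is at least 1. Hence tw(G) = 1 exactly.

Treewidth 1.
Bags: B1 = {a, b}  B2 = {b, d}  B3 = {c, d}
Tree: B1–B2, B2–B3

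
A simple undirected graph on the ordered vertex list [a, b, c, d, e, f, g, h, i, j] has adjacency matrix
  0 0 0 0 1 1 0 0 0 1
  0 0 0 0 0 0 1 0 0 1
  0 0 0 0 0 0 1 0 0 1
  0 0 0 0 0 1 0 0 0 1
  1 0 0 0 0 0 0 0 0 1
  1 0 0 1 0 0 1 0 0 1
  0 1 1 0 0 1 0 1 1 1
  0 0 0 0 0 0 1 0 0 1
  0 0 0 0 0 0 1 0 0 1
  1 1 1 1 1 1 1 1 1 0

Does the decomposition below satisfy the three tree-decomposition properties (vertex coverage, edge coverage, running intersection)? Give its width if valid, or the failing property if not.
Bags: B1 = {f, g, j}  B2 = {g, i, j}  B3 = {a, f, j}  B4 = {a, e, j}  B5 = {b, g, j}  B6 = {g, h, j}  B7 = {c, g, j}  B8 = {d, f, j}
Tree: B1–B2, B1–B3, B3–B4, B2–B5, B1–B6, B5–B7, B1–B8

Yes; width 2.

Every vertex of G appears in some bag (union = {a, b, c, d, e, f, g, h, i, j}); every edge is covered by a bag; and for each vertex v the set of bags containing v is connected in the bag tree. The decomposition is therefore valid. The largest bag has 3 vertices, so the width is 2.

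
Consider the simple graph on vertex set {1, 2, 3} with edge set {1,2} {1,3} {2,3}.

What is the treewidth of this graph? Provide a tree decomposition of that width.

Treewidth 2.
One such decomposition:
Bags: B1 = {1, 2, 3}
Tree: (single bag)

A single bag containing all 3 vertices is trivially a valid decomposition of width 2. For the lower bound, the 3 vertices {1, 2, 3} are pairwise adjacent, and any tree decomposition puts a clique entirely inside one bag — forcing width ≥ 2. Therefore the treewidth is 2.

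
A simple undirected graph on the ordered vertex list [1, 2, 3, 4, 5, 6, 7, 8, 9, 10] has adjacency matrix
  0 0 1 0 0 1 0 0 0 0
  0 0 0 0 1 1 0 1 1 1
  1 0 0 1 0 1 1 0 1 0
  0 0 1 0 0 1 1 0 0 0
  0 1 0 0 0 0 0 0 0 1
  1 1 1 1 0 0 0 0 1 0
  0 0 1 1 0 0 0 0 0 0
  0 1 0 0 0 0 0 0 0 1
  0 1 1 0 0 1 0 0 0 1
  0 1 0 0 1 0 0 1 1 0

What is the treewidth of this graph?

A width-2 tree decomposition is:
Bags: B1 = {2, 6, 9}  B2 = {2, 9, 10}  B3 = {3, 6, 9}  B4 = {2, 5, 10}  B5 = {3, 4, 6}  B6 = {3, 4, 7}  B7 = {1, 3, 6}  B8 = {2, 8, 10}
Tree: B1–B2, B1–B3, B2–B4, B3–B5, B5–B6, B5–B7, B4–B8
Each bag holds 3 vertices, so the decomposition has width 2, which upper-bounds the treewidth. On the other hand G contains the 3-clique {1, 3, 6}. A clique must lie in a single bag of any decomposition, so no decomposition can have width below 2. Hence tw(G) = 2 exactly.

2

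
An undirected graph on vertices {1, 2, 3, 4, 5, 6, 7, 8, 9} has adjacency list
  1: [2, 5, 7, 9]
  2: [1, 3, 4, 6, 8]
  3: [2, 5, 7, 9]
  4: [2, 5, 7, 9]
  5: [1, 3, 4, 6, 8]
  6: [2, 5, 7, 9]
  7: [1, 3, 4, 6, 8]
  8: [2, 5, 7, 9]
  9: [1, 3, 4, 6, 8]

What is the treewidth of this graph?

A width-4 tree decomposition is:
Bags: B1 = {2, 5, 7, 8, 9}  B2 = {2, 3, 5, 7, 9}  B3 = {2, 4, 5, 7, 9}  B4 = {1, 2, 5, 7, 9}  B5 = {2, 5, 6, 7, 9}
Tree: B1–B2, B2–B3, B3–B4, B4–B5
The largest bag has 5 vertices, giving width 4; this decomposition certifies tw(G) ≤ 4. For the lower bound: the 5 vertex sets {5,8}, {3,9}, {2,4}, {7}, {1} are disjoint, each induces a connected subgraph, and every pair is joined by at least one edge of G. Contracting each set to a single vertex therefore yields K_{5} as a minor, and since treewidth is minor-monotone, tw(G) ≥ tw(K_{5}) = 4. Combining the bounds, tw(G) = 4.

4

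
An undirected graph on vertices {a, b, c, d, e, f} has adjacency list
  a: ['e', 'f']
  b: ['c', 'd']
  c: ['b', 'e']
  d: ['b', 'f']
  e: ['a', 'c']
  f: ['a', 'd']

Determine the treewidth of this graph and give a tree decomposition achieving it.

Treewidth 2.
One optimal decomposition is:
Bags: B1 = {a, d, f}  B2 = {a, d, e}  B3 = {c, d, e}  B4 = {b, c, d}
Tree: B1–B2, B2–B3, B3–B4

Each bag holds 3 vertices, so the decomposition has width 2, which upper-bounds the treewidth. Since d–f–a–e–c–b–d is a cycle in G, G is not acyclic. Forests are exactly the graphs of treewidth ≤ 1, so tw(G) ≥ 2. Therefore the treewidth is 2.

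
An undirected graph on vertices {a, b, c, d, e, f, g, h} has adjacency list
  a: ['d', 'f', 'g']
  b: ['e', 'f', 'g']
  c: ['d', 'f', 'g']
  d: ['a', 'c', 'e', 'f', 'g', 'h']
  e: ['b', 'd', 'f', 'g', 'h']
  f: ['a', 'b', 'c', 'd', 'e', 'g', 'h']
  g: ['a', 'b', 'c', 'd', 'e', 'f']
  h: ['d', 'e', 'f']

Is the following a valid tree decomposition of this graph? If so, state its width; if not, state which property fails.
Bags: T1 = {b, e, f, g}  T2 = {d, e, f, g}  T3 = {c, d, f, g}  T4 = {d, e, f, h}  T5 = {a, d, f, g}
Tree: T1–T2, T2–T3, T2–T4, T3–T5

Vertex coverage: the bags together contain {a, b, c, d, e, f, g, h}, the full vertex set. Edge coverage: each edge of G has both endpoints in at least one bag. Running intersection: for every vertex, the bags containing it form a connected subtree. All three properties hold, so this is a valid tree decomposition of width max|bag| − 1 = 3, and hence tw(G) ≤ 3.

Yes; width 3.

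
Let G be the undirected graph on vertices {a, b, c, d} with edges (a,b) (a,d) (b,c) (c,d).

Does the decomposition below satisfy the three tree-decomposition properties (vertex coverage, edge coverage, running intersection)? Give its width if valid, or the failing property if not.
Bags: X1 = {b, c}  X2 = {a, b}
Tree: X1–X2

No — vertex d appears in no bag.

A tree decomposition must satisfy three properties: every vertex lies in some bag; for every edge, both endpoints lie together in some bag; and for every vertex, the bags containing it form a connected subtree. Here vertex d appears in no bag, so the decomposition is invalid.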